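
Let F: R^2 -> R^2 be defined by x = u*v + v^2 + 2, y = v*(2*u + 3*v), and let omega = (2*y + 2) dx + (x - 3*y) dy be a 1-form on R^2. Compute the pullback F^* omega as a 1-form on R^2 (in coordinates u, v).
F^* omega = (2*v*(-3*u*v - 5*v^2 + 3)) du + (-6*u^2*v - 32*u*v^2 + 6*u - 36*v^3 + 16*v) dv

Using F^*(f dg) = (f ∘ F) d(g ∘ F), substitute each coordinate x_i by F_i(u, v) in f_i, and replace dx_i by d F_i = (∂F_i/∂u) du + (∂F_i/∂v) dv.
  For the x component: f_1(F) = 4*u*v + 6*v^2 + 2; d F_1 = (v) du + (u + 2*v) dv
  For the y component: f_2(F) = -5*u*v - 8*v^2 + 2; d F_2 = (2*v) du + (2*u + 6*v) dv
Combining and collecting du, dv coefficients:
  coeff of du: 2*v*(-3*u*v - 5*v^2 + 3)
  coeff of dv: -6*u^2*v - 32*u*v^2 + 6*u - 36*v^3 + 16*v
F^* omega = (2*v*(-3*u*v - 5*v^2 + 3)) du + (-6*u^2*v - 32*u*v^2 + 6*u - 36*v^3 + 16*v) dv.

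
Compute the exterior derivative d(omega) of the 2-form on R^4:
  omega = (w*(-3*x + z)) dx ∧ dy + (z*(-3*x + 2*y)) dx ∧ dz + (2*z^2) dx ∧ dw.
d(omega) = (w - 2*z) dx ∧ dy ∧ dz + (-3*x + z) dx ∧ dy ∧ dw + (-4*z) dx ∧ dz ∧ dw

For a 2-form omega = sum_{i<j} g_{ij} dx_i ∧ dx_j, the exterior derivative is
  d(omega) = sum_{i<j} d(g_{ij}) ∧ dx_i ∧ dx_j = sum_{i<j, k} (∂g_{ij}/∂x_k) dx_k ∧ dx_i ∧ dx_j.
Expand each term, using dx_k ∧ dx_i ∧ dx_j = sgn(permutation) dx_{(a)} ∧ dx_{(b)} ∧ dx_{(c)} with (a < b < c) sorted:
  d(w*(-3*x + z)) includes (∂/∂z)(w*(-3*x + z)) dz = (w) dz, which multiplied by dx ∧ dy gives (w) dx ∧ dy ∧ dz
  d(w*(-3*x + z)) includes (∂/∂w)(w*(-3*x + z)) dw = (-3*x + z) dw, which multiplied by dx ∧ dy gives (-3*x + z) dx ∧ dy ∧ dw
  d(z*(-3*x + 2*y)) includes (∂/∂y)(z*(-3*x + 2*y)) dy = (2*z) dy, which multiplied by dx ∧ dz gives (-2*z) dx ∧ dy ∧ dz
  d(2*z^2) includes (∂/∂z)(2*z^2) dz = (4*z) dz, which multiplied by dx ∧ dw gives (-4*z) dx ∧ dz ∧ dw
Collecting like 3-forms: d(omega) = (w - 2*z) dx ∧ dy ∧ dz + (-3*x + z) dx ∧ dy ∧ dw + (-4*z) dx ∧ dz ∧ dw.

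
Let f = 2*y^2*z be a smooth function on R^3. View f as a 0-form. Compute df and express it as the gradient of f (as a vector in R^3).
df = (0) dx + (4*y*z) dy + (2*y^2) dz; grad f = (0, 4*y*z, 2*y^2)

For a 0-form f, d f = (∂f/∂x) dx + (∂f/∂y) dy + (∂f/∂z) dz. The components of the vector representation are exactly the entries of grad f in Cartesian coordinates:
  ∂f/∂x = 0
  ∂f/∂y = 4*y*z
  ∂f/∂z = 2*y^2.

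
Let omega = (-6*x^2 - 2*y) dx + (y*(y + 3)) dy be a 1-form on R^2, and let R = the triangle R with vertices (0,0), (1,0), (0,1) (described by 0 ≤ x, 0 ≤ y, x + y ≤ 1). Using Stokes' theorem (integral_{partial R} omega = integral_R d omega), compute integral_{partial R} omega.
integral_(partial R) omega = 1

Stokes: integral_partial_R omega = integral_R d omega with d omega = (∂Q/∂x - ∂P/∂y) dx ∧ dy.
  ∂Q/∂x = 0
  ∂P/∂y = -2
  integrand = ∂Q/∂x - ∂P/∂y = 2.
Integrating over R: integral_0^1 integral_0^{1-x} (2) dy dx = 1.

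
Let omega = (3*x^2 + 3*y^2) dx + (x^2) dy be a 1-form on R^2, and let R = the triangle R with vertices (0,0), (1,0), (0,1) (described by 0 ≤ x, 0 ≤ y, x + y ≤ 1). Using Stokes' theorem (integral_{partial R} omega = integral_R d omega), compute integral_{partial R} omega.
integral_(partial R) omega = -2/3

Stokes: integral_partial_R omega = integral_R d omega with d omega = (∂Q/∂x - ∂P/∂y) dx ∧ dy.
  ∂Q/∂x = 2*x
  ∂P/∂y = 6*y
  integrand = ∂Q/∂x - ∂P/∂y = 2*x - 6*y.
Integrating over R: integral_0^1 integral_0^{1-x} (2*x - 6*y) dy dx = -2/3.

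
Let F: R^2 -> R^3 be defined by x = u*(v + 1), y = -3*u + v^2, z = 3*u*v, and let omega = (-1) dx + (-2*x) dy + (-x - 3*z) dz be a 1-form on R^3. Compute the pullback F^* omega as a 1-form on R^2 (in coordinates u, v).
F^* omega = (-30*u*v^2 + 3*u*v + 6*u - v - 1) du + (u*(-30*u*v - 3*u - 4*v^2 - 4*v - 1)) dv

Using F^*(f dg) = (f ∘ F) d(g ∘ F), substitute each coordinate x_i by F_i(u, v) in f_i, and replace dx_i by d F_i = (∂F_i/∂u) du + (∂F_i/∂v) dv.
  For the x component: f_1(F) = -1; d F_1 = (v + 1) du + (u) dv
  For the y component: f_2(F) = 2*u*(-v - 1); d F_2 = (-3) du + (2*v) dv
  For the z component: f_3(F) = u*(-10*v - 1); d F_3 = (3*v) du + (3*u) dv
Combining and collecting du, dv coefficients:
  coeff of du: -30*u*v^2 + 3*u*v + 6*u - v - 1
  coeff of dv: u*(-30*u*v - 3*u - 4*v^2 - 4*v - 1)
F^* omega = (-30*u*v^2 + 3*u*v + 6*u - v - 1) du + (u*(-30*u*v - 3*u - 4*v^2 - 4*v - 1)) dv.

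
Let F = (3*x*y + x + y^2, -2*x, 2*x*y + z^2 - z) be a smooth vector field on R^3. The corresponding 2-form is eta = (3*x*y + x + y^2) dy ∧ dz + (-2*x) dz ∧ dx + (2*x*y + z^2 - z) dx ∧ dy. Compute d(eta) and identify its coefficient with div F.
d(eta) = (3*y + 2*z) dx ∧ dy ∧ dz; div F = 3*y + 2*z

For a 2-form in R^3 of the form above, applying d gives a 3-form with coefficient ∂P/∂x + ∂Q/∂y + ∂R/∂z:
  ∂P/∂x = 3*y + 1
  ∂Q/∂y = 0
  ∂R/∂z = 2*z - 1
Sum = 3*y + 2*z, which is exactly div F.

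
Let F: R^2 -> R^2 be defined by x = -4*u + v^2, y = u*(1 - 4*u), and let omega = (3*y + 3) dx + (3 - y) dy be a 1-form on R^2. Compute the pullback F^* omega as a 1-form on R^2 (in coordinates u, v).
F^* omega = (-32*u^3 + 60*u^2 - 37*u - 9) du + (6*v*(-4*u^2 + u + 1)) dv

Using F^*(f dg) = (f ∘ F) d(g ∘ F), substitute each coordinate x_i by F_i(u, v) in f_i, and replace dx_i by d F_i = (∂F_i/∂u) du + (∂F_i/∂v) dv.
  For the x component: f_1(F) = -12*u^2 + 3*u + 3; d F_1 = (-4) du + (2*v) dv
  For the y component: f_2(F) = 4*u^2 - u + 3; d F_2 = (1 - 8*u) du + (0) dv
Combining and collecting du, dv coefficients:
  coeff of du: -32*u^3 + 60*u^2 - 37*u - 9
  coeff of dv: 6*v*(-4*u^2 + u + 1)
F^* omega = (-32*u^3 + 60*u^2 - 37*u - 9) du + (6*v*(-4*u^2 + u + 1)) dv.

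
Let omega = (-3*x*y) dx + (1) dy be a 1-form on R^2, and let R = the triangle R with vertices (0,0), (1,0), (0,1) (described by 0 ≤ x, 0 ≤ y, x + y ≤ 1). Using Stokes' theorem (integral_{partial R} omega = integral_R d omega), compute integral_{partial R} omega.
integral_(partial R) omega = 1/2

Stokes: integral_partial_R omega = integral_R d omega with d omega = (∂Q/∂x - ∂P/∂y) dx ∧ dy.
  ∂Q/∂x = 0
  ∂P/∂y = -3*x
  integrand = ∂Q/∂x - ∂P/∂y = 3*x.
Integrating over R: integral_0^1 integral_0^{1-x} (3*x) dy dx = 1/2.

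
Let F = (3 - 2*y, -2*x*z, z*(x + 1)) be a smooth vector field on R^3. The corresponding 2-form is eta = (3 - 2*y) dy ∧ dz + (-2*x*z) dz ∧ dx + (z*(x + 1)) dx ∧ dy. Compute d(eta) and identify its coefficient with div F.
d(eta) = (x + 1) dx ∧ dy ∧ dz; div F = x + 1

For a 2-form in R^3 of the form above, applying d gives a 3-form with coefficient ∂P/∂x + ∂Q/∂y + ∂R/∂z:
  ∂P/∂x = 0
  ∂Q/∂y = 0
  ∂R/∂z = x + 1
Sum = x + 1, which is exactly div F.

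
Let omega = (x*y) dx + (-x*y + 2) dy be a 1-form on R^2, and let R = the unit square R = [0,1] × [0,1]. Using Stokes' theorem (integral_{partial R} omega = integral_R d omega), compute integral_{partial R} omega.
integral_(partial R) omega = -1

Stokes: integral_partial_R omega = integral_R d omega with d omega = (∂Q/∂x - ∂P/∂y) dx ∧ dy.
  ∂Q/∂x = -y
  ∂P/∂y = x
  integrand = ∂Q/∂x - ∂P/∂y = -x - y.
Integrating over R: integral_0^1 integral_0^1 (-x - y) dx dy = -1.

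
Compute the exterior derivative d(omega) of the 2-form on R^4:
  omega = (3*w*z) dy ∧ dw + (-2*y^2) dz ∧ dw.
d(omega) = (-3*w - 4*y) dy ∧ dz ∧ dw

For a 2-form omega = sum_{i<j} g_{ij} dx_i ∧ dx_j, the exterior derivative is
  d(omega) = sum_{i<j} d(g_{ij}) ∧ dx_i ∧ dx_j = sum_{i<j, k} (∂g_{ij}/∂x_k) dx_k ∧ dx_i ∧ dx_j.
Expand each term, using dx_k ∧ dx_i ∧ dx_j = sgn(permutation) dx_{(a)} ∧ dx_{(b)} ∧ dx_{(c)} with (a < b < c) sorted:
  d(3*w*z) includes (∂/∂z)(3*w*z) dz = (3*w) dz, which multiplied by dy ∧ dw gives (-3*w) dy ∧ dz ∧ dw
  d(-2*y^2) includes (∂/∂y)(-2*y^2) dy = (-4*y) dy, which multiplied by dz ∧ dw gives (-4*y) dy ∧ dz ∧ dw
Collecting like 3-forms: d(omega) = (-3*w - 4*y) dy ∧ dz ∧ dw.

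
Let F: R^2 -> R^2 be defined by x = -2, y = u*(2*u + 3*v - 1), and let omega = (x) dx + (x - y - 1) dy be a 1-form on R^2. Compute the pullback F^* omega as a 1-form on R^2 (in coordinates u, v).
F^* omega = (-8*u^3 - 18*u^2*v + 6*u^2 - 9*u*v^2 + 6*u*v - 13*u - 9*v + 3) du + (3*u*(-2*u^2 - 3*u*v + u - 3)) dv

Using F^*(f dg) = (f ∘ F) d(g ∘ F), substitute each coordinate x_i by F_i(u, v) in f_i, and replace dx_i by d F_i = (∂F_i/∂u) du + (∂F_i/∂v) dv.
  For the x component: f_1(F) = -2; d F_1 = (0) du + (0) dv
  For the y component: f_2(F) = -2*u^2 - 3*u*v + u - 3; d F_2 = (4*u + 3*v - 1) du + (3*u) dv
Combining and collecting du, dv coefficients:
  coeff of du: -8*u^3 - 18*u^2*v + 6*u^2 - 9*u*v^2 + 6*u*v - 13*u - 9*v + 3
  coeff of dv: 3*u*(-2*u^2 - 3*u*v + u - 3)
F^* omega = (-8*u^3 - 18*u^2*v + 6*u^2 - 9*u*v^2 + 6*u*v - 13*u - 9*v + 3) du + (3*u*(-2*u^2 - 3*u*v + u - 3)) dv.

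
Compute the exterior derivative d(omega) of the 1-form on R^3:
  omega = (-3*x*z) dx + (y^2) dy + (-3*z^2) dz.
d(omega) = (3*x) dx ∧ dz

For a 1-form omega = sum_i f_i dx_i, the exterior derivative is
  d(omega) = sum_{i < j} (∂f_j/∂x_i - ∂f_i/∂x_j) dx_i ∧ dx_j.
  coefficient of dx ∧ dz: ∂f_3/∂x - ∂f_1/∂z = ∂(-3*z^2)/∂x - ∂(-3*x*z)/∂z = 3*x
Assembling: d(omega) = (3*x) dx ∧ dz.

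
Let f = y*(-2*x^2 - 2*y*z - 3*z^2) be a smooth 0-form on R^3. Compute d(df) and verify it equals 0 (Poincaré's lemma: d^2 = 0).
d(df) = 0

Step 1: df = sum_i (∂f/∂x_i) dx_i = (-4*x*y) dx + (-2*x^2 - 4*y*z - 3*z^2) dy + (2*y*(-y - 3*z)) dz.
Step 2: Apply d again. Using the 1-form formula, the coefficient of dx ∧ dy in d(df) is ∂^2 f/∂x ∂y - ∂^2 f/∂y ∂x = (-4*x) - (-4*x) = 0 (equality of mixed partials for smooth f).
Similarly for dx ∧ dz and dy ∧ dz — all coefficients vanish. So d(df) = 0.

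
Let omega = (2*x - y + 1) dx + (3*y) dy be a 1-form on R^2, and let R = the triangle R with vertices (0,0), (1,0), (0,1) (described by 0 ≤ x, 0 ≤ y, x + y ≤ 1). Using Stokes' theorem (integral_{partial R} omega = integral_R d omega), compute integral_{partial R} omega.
integral_(partial R) omega = 1/2

Stokes: integral_partial_R omega = integral_R d omega with d omega = (∂Q/∂x - ∂P/∂y) dx ∧ dy.
  ∂Q/∂x = 0
  ∂P/∂y = -1
  integrand = ∂Q/∂x - ∂P/∂y = 1.
Integrating over R: integral_0^1 integral_0^{1-x} (1) dy dx = 1/2.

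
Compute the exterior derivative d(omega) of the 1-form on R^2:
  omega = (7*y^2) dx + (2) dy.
d(omega) = (-14*y) dx ∧ dy

For a 1-form omega = sum_i f_i dx_i, the exterior derivative is
  d(omega) = sum_{i < j} (∂f_j/∂x_i - ∂f_i/∂x_j) dx_i ∧ dx_j.
  coefficient of dx ∧ dy: ∂f_2/∂x - ∂f_1/∂y = ∂(2)/∂x - ∂(7*y^2)/∂y = -14*y
Assembling: d(omega) = (-14*y) dx ∧ dy.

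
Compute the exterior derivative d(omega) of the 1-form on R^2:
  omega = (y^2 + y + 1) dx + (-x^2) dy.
d(omega) = (-2*x - 2*y - 1) dx ∧ dy

For a 1-form omega = sum_i f_i dx_i, the exterior derivative is
  d(omega) = sum_{i < j} (∂f_j/∂x_i - ∂f_i/∂x_j) dx_i ∧ dx_j.
  coefficient of dx ∧ dy: ∂f_2/∂x - ∂f_1/∂y = ∂(-x^2)/∂x - ∂(y^2 + y + 1)/∂y = -2*x - 2*y - 1
Assembling: d(omega) = (-2*x - 2*y - 1) dx ∧ dy.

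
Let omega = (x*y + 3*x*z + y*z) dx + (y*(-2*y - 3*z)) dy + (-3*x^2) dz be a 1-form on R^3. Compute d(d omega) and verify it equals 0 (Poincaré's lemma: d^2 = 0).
d(d omega) = 0

Step 1: d omega = sum_{i<j} (∂f_j/∂x_i - ∂f_i/∂x_j) dx_i ∧ dx_j:
  coeff of dx ∧ dy: -x - z
  coeff of dx ∧ dz: -9*x - y
  coeff of dy ∧ dz: 3*y
Step 2: Apply d again to each 2-form coefficient. The only possible 3-form in R^3 is dx ∧ dy ∧ dz, with coefficient
  ∂(coeff of dy∧dz)/∂x - ∂(coeff of dx∧dz)/∂y + ∂(coeff of dx∧dy)/∂z
  = ∂/∂x (3*y) - ∂/∂y (-9*x - y) + ∂/∂z (-x - z).
Each of these terms simplifies to sums of mixed partials that cancel in pairs. The result is 0 (by equality of mixed partials for smooth functions — Schwarz / Clairaut).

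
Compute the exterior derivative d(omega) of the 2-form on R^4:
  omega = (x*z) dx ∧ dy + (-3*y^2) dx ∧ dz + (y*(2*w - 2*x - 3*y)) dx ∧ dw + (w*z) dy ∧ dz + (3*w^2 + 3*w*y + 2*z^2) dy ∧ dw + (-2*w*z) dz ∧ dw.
d(omega) = (x + 6*y) dx ∧ dy ∧ dz + (-2*w + 2*x + 6*y) dx ∧ dy ∧ dw + (-3*z) dy ∧ dz ∧ dw

For a 2-form omega = sum_{i<j} g_{ij} dx_i ∧ dx_j, the exterior derivative is
  d(omega) = sum_{i<j} d(g_{ij}) ∧ dx_i ∧ dx_j = sum_{i<j, k} (∂g_{ij}/∂x_k) dx_k ∧ dx_i ∧ dx_j.
Expand each term, using dx_k ∧ dx_i ∧ dx_j = sgn(permutation) dx_{(a)} ∧ dx_{(b)} ∧ dx_{(c)} with (a < b < c) sorted:
  d(x*z) includes (∂/∂z)(x*z) dz = (x) dz, which multiplied by dx ∧ dy gives (x) dx ∧ dy ∧ dz
  d(-3*y^2) includes (∂/∂y)(-3*y^2) dy = (-6*y) dy, which multiplied by dx ∧ dz gives (6*y) dx ∧ dy ∧ dz
  d(y*(2*w - 2*x - 3*y)) includes (∂/∂y)(y*(2*w - 2*x - 3*y)) dy = (2*w - 2*x - 6*y) dy, which multiplied by dx ∧ dw gives (-2*w + 2*x + 6*y) dx ∧ dy ∧ dw
  d(w*z) includes (∂/∂w)(w*z) dw = (z) dw, which multiplied by dy ∧ dz gives (z) dy ∧ dz ∧ dw
  d(3*w^2 + 3*w*y + 2*z^2) includes (∂/∂z)(3*w^2 + 3*w*y + 2*z^2) dz = (4*z) dz, which multiplied by dy ∧ dw gives (-4*z) dy ∧ dz ∧ dw
Collecting like 3-forms: d(omega) = (x + 6*y) dx ∧ dy ∧ dz + (-2*w + 2*x + 6*y) dx ∧ dy ∧ dw + (-3*z) dy ∧ dz ∧ dw.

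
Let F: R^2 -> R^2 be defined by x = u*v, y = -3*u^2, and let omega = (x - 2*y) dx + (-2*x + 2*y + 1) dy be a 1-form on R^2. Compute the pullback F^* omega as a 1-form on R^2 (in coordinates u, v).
F^* omega = (u*(36*u^2 + 18*u*v + v^2 - 6)) du + (u^2*(6*u + v)) dv

Using F^*(f dg) = (f ∘ F) d(g ∘ F), substitute each coordinate x_i by F_i(u, v) in f_i, and replace dx_i by d F_i = (∂F_i/∂u) du + (∂F_i/∂v) dv.
  For the x component: f_1(F) = u*(6*u + v); d F_1 = (v) du + (u) dv
  For the y component: f_2(F) = -6*u^2 - 2*u*v + 1; d F_2 = (-6*u) du + (0) dv
Combining and collecting du, dv coefficients:
  coeff of du: u*(36*u^2 + 18*u*v + v^2 - 6)
  coeff of dv: u^2*(6*u + v)
F^* omega = (u*(36*u^2 + 18*u*v + v^2 - 6)) du + (u^2*(6*u + v)) dv.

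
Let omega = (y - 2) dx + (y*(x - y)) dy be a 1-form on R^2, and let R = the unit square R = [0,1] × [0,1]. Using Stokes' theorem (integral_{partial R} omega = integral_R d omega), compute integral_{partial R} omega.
integral_(partial R) omega = -1/2

Stokes: integral_partial_R omega = integral_R d omega with d omega = (∂Q/∂x - ∂P/∂y) dx ∧ dy.
  ∂Q/∂x = y
  ∂P/∂y = 1
  integrand = ∂Q/∂x - ∂P/∂y = y - 1.
Integrating over R: integral_0^1 integral_0^1 (y - 1) dx dy = -1/2.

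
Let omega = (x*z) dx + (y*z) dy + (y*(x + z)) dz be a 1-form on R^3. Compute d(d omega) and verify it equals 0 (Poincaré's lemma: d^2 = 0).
d(d omega) = 0

Step 1: d omega = sum_{i<j} (∂f_j/∂x_i - ∂f_i/∂x_j) dx_i ∧ dx_j:
  coeff of dx ∧ dy: 0
  coeff of dx ∧ dz: -x + y
  coeff of dy ∧ dz: x - y + z
Step 2: Apply d again to each 2-form coefficient. The only possible 3-form in R^3 is dx ∧ dy ∧ dz, with coefficient
  ∂(coeff of dy∧dz)/∂x - ∂(coeff of dx∧dz)/∂y + ∂(coeff of dx∧dy)/∂z
  = ∂/∂x (x - y + z) - ∂/∂y (-x + y) + ∂/∂z (0).
Each of these terms simplifies to sums of mixed partials that cancel in pairs. The result is 0 (by equality of mixed partials for smooth functions — Schwarz / Clairaut).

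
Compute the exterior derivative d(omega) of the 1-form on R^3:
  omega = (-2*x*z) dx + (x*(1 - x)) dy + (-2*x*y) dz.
d(omega) = (1 - 2*x) dx ∧ dy + (2*x - 2*y) dx ∧ dz + (-2*x) dy ∧ dz

For a 1-form omega = sum_i f_i dx_i, the exterior derivative is
  d(omega) = sum_{i < j} (∂f_j/∂x_i - ∂f_i/∂x_j) dx_i ∧ dx_j.
  coefficient of dx ∧ dy: ∂f_2/∂x - ∂f_1/∂y = ∂(x*(1 - x))/∂x - ∂(-2*x*z)/∂y = 1 - 2*x
  coefficient of dx ∧ dz: ∂f_3/∂x - ∂f_1/∂z = ∂(-2*x*y)/∂x - ∂(-2*x*z)/∂z = 2*x - 2*y
  coefficient of dy ∧ dz: ∂f_3/∂y - ∂f_2/∂z = ∂(-2*x*y)/∂y - ∂(x*(1 - x))/∂z = -2*x
Assembling: d(omega) = (1 - 2*x) dx ∧ dy + (2*x - 2*y) dx ∧ dz + (-2*x) dy ∧ dz.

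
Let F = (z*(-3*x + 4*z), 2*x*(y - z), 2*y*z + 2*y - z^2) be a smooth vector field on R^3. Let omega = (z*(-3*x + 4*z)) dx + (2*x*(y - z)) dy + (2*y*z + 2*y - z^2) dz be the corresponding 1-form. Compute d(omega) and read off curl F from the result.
d(omega) = (2*x + 2*z + 2) dy ∧ dz + (-3*x + 8*z) dz ∧ dx + (2*y - 2*z) dx ∧ dy; curl F = (2*x + 2*z + 2, -3*x + 8*z, 2*y - 2*z)

d omega = sum_{i<j} (∂f_j/∂x_i - ∂f_i/∂x_j) dx_i ∧ dx_j. Under the identification (dy ∧ dz, dz ∧ dx, dx ∧ dy) ↔ (e_x, e_y, e_z), the coefficients are exactly the components of curl F. Compute:
  ∂R/∂y - ∂Q/∂z = (2*z + 2) - (-2*x) = 2*x + 2*z + 2
  ∂P/∂z - ∂R/∂x = (-3*x + 8*z) - (0) = -3*x + 8*z
  ∂Q/∂x - ∂P/∂y = (2*y - 2*z) - (0) = 2*y - 2*z.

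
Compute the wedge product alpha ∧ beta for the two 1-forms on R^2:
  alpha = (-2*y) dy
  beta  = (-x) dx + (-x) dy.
alpha ∧ beta = (-2*x*y) dx ∧ dy

Distribute the wedge, using dx_i ∧ dx_j = -dx_j ∧ dx_i and dx_i ∧ dx_i = 0. For each pair (i, j) with i < j, the coefficient of dx_i ∧ dx_j in alpha ∧ beta is (alpha_i * beta_j - alpha_j * beta_i). Collecting: alpha ∧ beta = (-2*x*y) dx ∧ dy.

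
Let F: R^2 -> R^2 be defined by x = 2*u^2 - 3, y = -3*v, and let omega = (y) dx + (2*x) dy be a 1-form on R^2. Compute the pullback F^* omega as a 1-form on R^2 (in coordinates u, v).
F^* omega = (-12*u*v) du + (18 - 12*u^2) dv

Using F^*(f dg) = (f ∘ F) d(g ∘ F), substitute each coordinate x_i by F_i(u, v) in f_i, and replace dx_i by d F_i = (∂F_i/∂u) du + (∂F_i/∂v) dv.
  For the x component: f_1(F) = -3*v; d F_1 = (4*u) du + (0) dv
  For the y component: f_2(F) = 4*u^2 - 6; d F_2 = (0) du + (-3) dv
Combining and collecting du, dv coefficients:
  coeff of du: -12*u*v
  coeff of dv: 18 - 12*u^2
F^* omega = (-12*u*v) du + (18 - 12*u^2) dv.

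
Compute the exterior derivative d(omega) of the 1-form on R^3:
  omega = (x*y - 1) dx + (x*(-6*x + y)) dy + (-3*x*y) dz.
d(omega) = (-13*x + y) dx ∧ dy + (-3*y) dx ∧ dz + (-3*x) dy ∧ dz

For a 1-form omega = sum_i f_i dx_i, the exterior derivative is
  d(omega) = sum_{i < j} (∂f_j/∂x_i - ∂f_i/∂x_j) dx_i ∧ dx_j.
  coefficient of dx ∧ dy: ∂f_2/∂x - ∂f_1/∂y = ∂(x*(-6*x + y))/∂x - ∂(x*y - 1)/∂y = -13*x + y
  coefficient of dx ∧ dz: ∂f_3/∂x - ∂f_1/∂z = ∂(-3*x*y)/∂x - ∂(x*y - 1)/∂z = -3*y
  coefficient of dy ∧ dz: ∂f_3/∂y - ∂f_2/∂z = ∂(-3*x*y)/∂y - ∂(x*(-6*x + y))/∂z = -3*x
Assembling: d(omega) = (-13*x + y) dx ∧ dy + (-3*y) dx ∧ dz + (-3*x) dy ∧ dz.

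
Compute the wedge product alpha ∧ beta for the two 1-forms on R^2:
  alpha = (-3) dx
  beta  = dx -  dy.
alpha ∧ beta = (3) dx ∧ dy

Distribute the wedge, using dx_i ∧ dx_j = -dx_j ∧ dx_i and dx_i ∧ dx_i = 0. For each pair (i, j) with i < j, the coefficient of dx_i ∧ dx_j in alpha ∧ beta is (alpha_i * beta_j - alpha_j * beta_i). Collecting: alpha ∧ beta = (3) dx ∧ dy.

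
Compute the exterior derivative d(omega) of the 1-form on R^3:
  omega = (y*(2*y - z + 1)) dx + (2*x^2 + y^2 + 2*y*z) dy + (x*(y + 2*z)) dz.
d(omega) = (4*x - 4*y + z - 1) dx ∧ dy + (2*y + 2*z) dx ∧ dz + (x - 2*y) dy ∧ dz

For a 1-form omega = sum_i f_i dx_i, the exterior derivative is
  d(omega) = sum_{i < j} (∂f_j/∂x_i - ∂f_i/∂x_j) dx_i ∧ dx_j.
  coefficient of dx ∧ dy: ∂f_2/∂x - ∂f_1/∂y = ∂(2*x^2 + y^2 + 2*y*z)/∂x - ∂(y*(2*y - z + 1))/∂y = 4*x - 4*y + z - 1
  coefficient of dx ∧ dz: ∂f_3/∂x - ∂f_1/∂z = ∂(x*(y + 2*z))/∂x - ∂(y*(2*y - z + 1))/∂z = 2*y + 2*z
  coefficient of dy ∧ dz: ∂f_3/∂y - ∂f_2/∂z = ∂(x*(y + 2*z))/∂y - ∂(2*x^2 + y^2 + 2*y*z)/∂z = x - 2*y
Assembling: d(omega) = (4*x - 4*y + z - 1) dx ∧ dy + (2*y + 2*z) dx ∧ dz + (x - 2*y) dy ∧ dz.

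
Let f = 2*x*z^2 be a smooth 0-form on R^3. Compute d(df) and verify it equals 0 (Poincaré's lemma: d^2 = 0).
d(df) = 0

Step 1: df = sum_i (∂f/∂x_i) dx_i = (2*z^2) dx + (0) dy + (4*x*z) dz.
Step 2: Apply d again. Using the 1-form formula, the coefficient of dx ∧ dy in d(df) is ∂^2 f/∂x ∂y - ∂^2 f/∂y ∂x = (0) - (0) = 0 (equality of mixed partials for smooth f).
Similarly for dx ∧ dz and dy ∧ dz — all coefficients vanish. So d(df) = 0.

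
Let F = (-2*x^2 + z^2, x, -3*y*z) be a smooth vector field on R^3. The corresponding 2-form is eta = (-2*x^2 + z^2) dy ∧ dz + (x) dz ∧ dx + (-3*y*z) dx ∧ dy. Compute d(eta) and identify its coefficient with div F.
d(eta) = (-4*x - 3*y) dx ∧ dy ∧ dz; div F = -4*x - 3*y

For a 2-form in R^3 of the form above, applying d gives a 3-form with coefficient ∂P/∂x + ∂Q/∂y + ∂R/∂z:
  ∂P/∂x = -4*x
  ∂Q/∂y = 0
  ∂R/∂z = -3*y
Sum = -4*x - 3*y, which is exactly div F.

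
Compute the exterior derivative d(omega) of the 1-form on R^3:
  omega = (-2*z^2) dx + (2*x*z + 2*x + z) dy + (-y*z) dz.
d(omega) = (2*z + 2) dx ∧ dy + (4*z) dx ∧ dz + (-2*x - z - 1) dy ∧ dz

For a 1-form omega = sum_i f_i dx_i, the exterior derivative is
  d(omega) = sum_{i < j} (∂f_j/∂x_i - ∂f_i/∂x_j) dx_i ∧ dx_j.
  coefficient of dx ∧ dy: ∂f_2/∂x - ∂f_1/∂y = ∂(2*x*z + 2*x + z)/∂x - ∂(-2*z^2)/∂y = 2*z + 2
  coefficient of dx ∧ dz: ∂f_3/∂x - ∂f_1/∂z = ∂(-y*z)/∂x - ∂(-2*z^2)/∂z = 4*z
  coefficient of dy ∧ dz: ∂f_3/∂y - ∂f_2/∂z = ∂(-y*z)/∂y - ∂(2*x*z + 2*x + z)/∂z = -2*x - z - 1
Assembling: d(omega) = (2*z + 2) dx ∧ dy + (4*z) dx ∧ dz + (-2*x - z - 1) dy ∧ dz.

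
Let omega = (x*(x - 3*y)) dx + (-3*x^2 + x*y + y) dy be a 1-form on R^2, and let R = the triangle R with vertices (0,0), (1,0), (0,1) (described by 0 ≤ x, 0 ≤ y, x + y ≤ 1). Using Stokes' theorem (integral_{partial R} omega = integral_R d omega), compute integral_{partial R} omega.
integral_(partial R) omega = -1/3

Stokes: integral_partial_R omega = integral_R d omega with d omega = (∂Q/∂x - ∂P/∂y) dx ∧ dy.
  ∂Q/∂x = -6*x + y
  ∂P/∂y = -3*x
  integrand = ∂Q/∂x - ∂P/∂y = -3*x + y.
Integrating over R: integral_0^1 integral_0^{1-x} (-3*x + y) dy dx = -1/3.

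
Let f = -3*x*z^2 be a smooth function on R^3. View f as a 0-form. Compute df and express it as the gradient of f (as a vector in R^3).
df = (-3*z^2) dx + (0) dy + (-6*x*z) dz; grad f = (-3*z^2, 0, -6*x*z)

For a 0-form f, d f = (∂f/∂x) dx + (∂f/∂y) dy + (∂f/∂z) dz. The components of the vector representation are exactly the entries of grad f in Cartesian coordinates:
  ∂f/∂x = -3*z^2
  ∂f/∂y = 0
  ∂f/∂z = -6*x*z.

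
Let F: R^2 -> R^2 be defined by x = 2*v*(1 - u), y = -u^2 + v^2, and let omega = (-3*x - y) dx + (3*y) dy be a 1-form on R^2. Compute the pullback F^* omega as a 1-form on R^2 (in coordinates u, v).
F^* omega = (6*u^3 - 2*u^2*v - 18*u*v^2 + 2*v^3 + 12*v^2) du + (-2*u^3 - 18*u^2*v + 2*u^2 + 2*u*v^2 + 24*u*v + 6*v^3 - 2*v^2 - 12*v) dv

Using F^*(f dg) = (f ∘ F) d(g ∘ F), substitute each coordinate x_i by F_i(u, v) in f_i, and replace dx_i by d F_i = (∂F_i/∂u) du + (∂F_i/∂v) dv.
  For the x component: f_1(F) = u^2 + 6*u*v - v^2 - 6*v; d F_1 = (-2*v) du + (2 - 2*u) dv
  For the y component: f_2(F) = -3*u^2 + 3*v^2; d F_2 = (-2*u) du + (2*v) dv
Combining and collecting du, dv coefficients:
  coeff of du: 6*u^3 - 2*u^2*v - 18*u*v^2 + 2*v^3 + 12*v^2
  coeff of dv: -2*u^3 - 18*u^2*v + 2*u^2 + 2*u*v^2 + 24*u*v + 6*v^3 - 2*v^2 - 12*v
F^* omega = (6*u^3 - 2*u^2*v - 18*u*v^2 + 2*v^3 + 12*v^2) du + (-2*u^3 - 18*u^2*v + 2*u^2 + 2*u*v^2 + 24*u*v + 6*v^3 - 2*v^2 - 12*v) dv.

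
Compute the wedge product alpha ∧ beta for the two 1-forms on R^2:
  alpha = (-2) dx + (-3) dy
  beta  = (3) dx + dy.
alpha ∧ beta = (7) dx ∧ dy

Distribute the wedge, using dx_i ∧ dx_j = -dx_j ∧ dx_i and dx_i ∧ dx_i = 0. For each pair (i, j) with i < j, the coefficient of dx_i ∧ dx_j in alpha ∧ beta is (alpha_i * beta_j - alpha_j * beta_i). Collecting: alpha ∧ beta = (7) dx ∧ dy.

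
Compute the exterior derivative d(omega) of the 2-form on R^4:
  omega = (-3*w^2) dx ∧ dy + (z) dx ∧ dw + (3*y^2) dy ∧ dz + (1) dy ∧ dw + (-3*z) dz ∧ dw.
d(omega) = (-6*w) dx ∧ dy ∧ dw + (-1) dx ∧ dz ∧ dw

For a 2-form omega = sum_{i<j} g_{ij} dx_i ∧ dx_j, the exterior derivative is
  d(omega) = sum_{i<j} d(g_{ij}) ∧ dx_i ∧ dx_j = sum_{i<j, k} (∂g_{ij}/∂x_k) dx_k ∧ dx_i ∧ dx_j.
Expand each term, using dx_k ∧ dx_i ∧ dx_j = sgn(permutation) dx_{(a)} ∧ dx_{(b)} ∧ dx_{(c)} with (a < b < c) sorted:
  d(-3*w^2) includes (∂/∂w)(-3*w^2) dw = (-6*w) dw, which multiplied by dx ∧ dy gives (-6*w) dx ∧ dy ∧ dw
  d(z) includes (∂/∂z)(z) dz = (1) dz, which multiplied by dx ∧ dw gives (-1) dx ∧ dz ∧ dw
Collecting like 3-forms: d(omega) = (-6*w) dx ∧ dy ∧ dw + (-1) dx ∧ dz ∧ dw.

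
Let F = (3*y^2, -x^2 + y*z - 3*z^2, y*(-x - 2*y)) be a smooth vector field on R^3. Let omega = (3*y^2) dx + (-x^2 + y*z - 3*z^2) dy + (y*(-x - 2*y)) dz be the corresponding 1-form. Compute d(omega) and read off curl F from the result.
d(omega) = (-x - 5*y + 6*z) dy ∧ dz + (y) dz ∧ dx + (-2*x - 6*y) dx ∧ dy; curl F = (-x - 5*y + 6*z, y, -2*x - 6*y)

d omega = sum_{i<j} (∂f_j/∂x_i - ∂f_i/∂x_j) dx_i ∧ dx_j. Under the identification (dy ∧ dz, dz ∧ dx, dx ∧ dy) ↔ (e_x, e_y, e_z), the coefficients are exactly the components of curl F. Compute:
  ∂R/∂y - ∂Q/∂z = (-x - 4*y) - (y - 6*z) = -x - 5*y + 6*z
  ∂P/∂z - ∂R/∂x = (0) - (-y) = y
  ∂Q/∂x - ∂P/∂y = (-2*x) - (6*y) = -2*x - 6*y.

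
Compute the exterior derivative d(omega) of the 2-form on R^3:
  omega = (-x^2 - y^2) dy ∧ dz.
d(omega) = (-2*x) dx ∧ dy ∧ dz

For a 2-form omega = sum_{i<j} g_{ij} dx_i ∧ dx_j, the exterior derivative is
  d(omega) = sum_{i<j} d(g_{ij}) ∧ dx_i ∧ dx_j = sum_{i<j, k} (∂g_{ij}/∂x_k) dx_k ∧ dx_i ∧ dx_j.
Expand each term, using dx_k ∧ dx_i ∧ dx_j = sgn(permutation) dx_{(a)} ∧ dx_{(b)} ∧ dx_{(c)} with (a < b < c) sorted:
  d(-x^2 - y^2) includes (∂/∂x)(-x^2 - y^2) dx = (-2*x) dx, which multiplied by dy ∧ dz gives (-2*x) dx ∧ dy ∧ dz
Collecting like 3-forms: d(omega) = (-2*x) dx ∧ dy ∧ dz.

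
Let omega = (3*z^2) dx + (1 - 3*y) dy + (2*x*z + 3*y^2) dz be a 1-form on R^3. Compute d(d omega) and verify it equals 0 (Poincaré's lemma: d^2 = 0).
d(d omega) = 0

Step 1: d omega = sum_{i<j} (∂f_j/∂x_i - ∂f_i/∂x_j) dx_i ∧ dx_j:
  coeff of dx ∧ dy: 0
  coeff of dx ∧ dz: -4*z
  coeff of dy ∧ dz: 6*y
Step 2: Apply d again to each 2-form coefficient. The only possible 3-form in R^3 is dx ∧ dy ∧ dz, with coefficient
  ∂(coeff of dy∧dz)/∂x - ∂(coeff of dx∧dz)/∂y + ∂(coeff of dx∧dy)/∂z
  = ∂/∂x (6*y) - ∂/∂y (-4*z) + ∂/∂z (0).
Each of these terms simplifies to sums of mixed partials that cancel in pairs. The result is 0 (by equality of mixed partials for smooth functions — Schwarz / Clairaut).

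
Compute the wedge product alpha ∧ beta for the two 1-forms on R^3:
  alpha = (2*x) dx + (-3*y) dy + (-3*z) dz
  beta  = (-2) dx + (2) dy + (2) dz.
alpha ∧ beta = (4*x - 6*y) dx ∧ dy + (4*x - 6*z) dx ∧ dz + (-6*y + 6*z) dy ∧ dz

Distribute the wedge, using dx_i ∧ dx_j = -dx_j ∧ dx_i and dx_i ∧ dx_i = 0. For each pair (i, j) with i < j, the coefficient of dx_i ∧ dx_j in alpha ∧ beta is (alpha_i * beta_j - alpha_j * beta_i). Collecting: alpha ∧ beta = (4*x - 6*y) dx ∧ dy + (4*x - 6*z) dx ∧ dz + (-6*y + 6*z) dy ∧ dz.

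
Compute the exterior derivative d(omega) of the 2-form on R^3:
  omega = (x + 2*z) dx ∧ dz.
d(omega) = 0

For a 2-form omega = sum_{i<j} g_{ij} dx_i ∧ dx_j, the exterior derivative is
  d(omega) = sum_{i<j} d(g_{ij}) ∧ dx_i ∧ dx_j = sum_{i<j, k} (∂g_{ij}/∂x_k) dx_k ∧ dx_i ∧ dx_j.
Expand each term, using dx_k ∧ dx_i ∧ dx_j = sgn(permutation) dx_{(a)} ∧ dx_{(b)} ∧ dx_{(c)} with (a < b < c) sorted:

Collecting like 3-forms: d(omega) = 0.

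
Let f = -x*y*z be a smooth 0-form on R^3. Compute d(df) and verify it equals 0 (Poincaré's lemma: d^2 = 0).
d(df) = 0

Step 1: df = sum_i (∂f/∂x_i) dx_i = (-y*z) dx + (-x*z) dy + (-x*y) dz.
Step 2: Apply d again. Using the 1-form formula, the coefficient of dx ∧ dy in d(df) is ∂^2 f/∂x ∂y - ∂^2 f/∂y ∂x = (-z) - (-z) = 0 (equality of mixed partials for smooth f).
Similarly for dx ∧ dz and dy ∧ dz — all coefficients vanish. So d(df) = 0.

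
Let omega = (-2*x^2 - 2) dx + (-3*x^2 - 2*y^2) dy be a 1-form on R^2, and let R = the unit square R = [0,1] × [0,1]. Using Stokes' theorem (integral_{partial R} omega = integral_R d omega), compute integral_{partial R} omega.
integral_(partial R) omega = -3

Stokes: integral_partial_R omega = integral_R d omega with d omega = (∂Q/∂x - ∂P/∂y) dx ∧ dy.
  ∂Q/∂x = -6*x
  ∂P/∂y = 0
  integrand = ∂Q/∂x - ∂P/∂y = -6*x.
Integrating over R: integral_0^1 integral_0^1 (-6*x) dx dy = -3.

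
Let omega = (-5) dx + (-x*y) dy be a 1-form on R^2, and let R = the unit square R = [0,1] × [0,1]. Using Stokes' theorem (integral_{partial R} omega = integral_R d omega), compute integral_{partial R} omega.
integral_(partial R) omega = -1/2

Stokes: integral_partial_R omega = integral_R d omega with d omega = (∂Q/∂x - ∂P/∂y) dx ∧ dy.
  ∂Q/∂x = -y
  ∂P/∂y = 0
  integrand = ∂Q/∂x - ∂P/∂y = -y.
Integrating over R: integral_0^1 integral_0^1 (-y) dx dy = -1/2.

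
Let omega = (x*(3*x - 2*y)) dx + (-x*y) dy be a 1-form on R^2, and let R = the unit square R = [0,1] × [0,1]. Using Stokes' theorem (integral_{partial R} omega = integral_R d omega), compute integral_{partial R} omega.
integral_(partial R) omega = 1/2

Stokes: integral_partial_R omega = integral_R d omega with d omega = (∂Q/∂x - ∂P/∂y) dx ∧ dy.
  ∂Q/∂x = -y
  ∂P/∂y = -2*x
  integrand = ∂Q/∂x - ∂P/∂y = 2*x - y.
Integrating over R: integral_0^1 integral_0^1 (2*x - y) dx dy = 1/2.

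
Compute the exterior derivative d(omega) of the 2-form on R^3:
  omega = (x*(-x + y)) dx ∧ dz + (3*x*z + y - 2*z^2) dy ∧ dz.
d(omega) = (-x + 3*z) dx ∧ dy ∧ dz

For a 2-form omega = sum_{i<j} g_{ij} dx_i ∧ dx_j, the exterior derivative is
  d(omega) = sum_{i<j} d(g_{ij}) ∧ dx_i ∧ dx_j = sum_{i<j, k} (∂g_{ij}/∂x_k) dx_k ∧ dx_i ∧ dx_j.
Expand each term, using dx_k ∧ dx_i ∧ dx_j = sgn(permutation) dx_{(a)} ∧ dx_{(b)} ∧ dx_{(c)} with (a < b < c) sorted:
  d(x*(-x + y)) includes (∂/∂y)(x*(-x + y)) dy = (x) dy, which multiplied by dx ∧ dz gives (-x) dx ∧ dy ∧ dz
  d(3*x*z + y - 2*z^2) includes (∂/∂x)(3*x*z + y - 2*z^2) dx = (3*z) dx, which multiplied by dy ∧ dz gives (3*z) dx ∧ dy ∧ dz
Collecting like 3-forms: d(omega) = (-x + 3*z) dx ∧ dy ∧ dz.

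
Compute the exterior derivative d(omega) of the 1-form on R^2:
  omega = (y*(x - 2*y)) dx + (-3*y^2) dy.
d(omega) = (-x + 4*y) dx ∧ dy

For a 1-form omega = sum_i f_i dx_i, the exterior derivative is
  d(omega) = sum_{i < j} (∂f_j/∂x_i - ∂f_i/∂x_j) dx_i ∧ dx_j.
  coefficient of dx ∧ dy: ∂f_2/∂x - ∂f_1/∂y = ∂(-3*y^2)/∂x - ∂(y*(x - 2*y))/∂y = -x + 4*y
Assembling: d(omega) = (-x + 4*y) dx ∧ dy.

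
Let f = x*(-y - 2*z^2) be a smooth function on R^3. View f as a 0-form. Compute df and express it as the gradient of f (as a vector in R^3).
df = (-y - 2*z^2) dx + (-x) dy + (-4*x*z) dz; grad f = (-y - 2*z^2, -x, -4*x*z)

For a 0-form f, d f = (∂f/∂x) dx + (∂f/∂y) dy + (∂f/∂z) dz. The components of the vector representation are exactly the entries of grad f in Cartesian coordinates:
  ∂f/∂x = -y - 2*z^2
  ∂f/∂y = -x
  ∂f/∂z = -4*x*z.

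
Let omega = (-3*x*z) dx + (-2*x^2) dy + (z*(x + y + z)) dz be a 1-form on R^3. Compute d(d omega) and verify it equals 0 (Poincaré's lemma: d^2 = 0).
d(d omega) = 0

Step 1: d omega = sum_{i<j} (∂f_j/∂x_i - ∂f_i/∂x_j) dx_i ∧ dx_j:
  coeff of dx ∧ dy: -4*x
  coeff of dx ∧ dz: 3*x + z
  coeff of dy ∧ dz: z
Step 2: Apply d again to each 2-form coefficient. The only possible 3-form in R^3 is dx ∧ dy ∧ dz, with coefficient
  ∂(coeff of dy∧dz)/∂x - ∂(coeff of dx∧dz)/∂y + ∂(coeff of dx∧dy)/∂z
  = ∂/∂x (z) - ∂/∂y (3*x + z) + ∂/∂z (-4*x).
Each of these terms simplifies to sums of mixed partials that cancel in pairs. The result is 0 (by equality of mixed partials for smooth functions — Schwarz / Clairaut).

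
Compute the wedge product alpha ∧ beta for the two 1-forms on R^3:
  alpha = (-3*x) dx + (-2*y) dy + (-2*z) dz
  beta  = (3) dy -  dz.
alpha ∧ beta = (-9*x) dx ∧ dy + (3*x) dx ∧ dz + (2*y + 6*z) dy ∧ dz

Distribute the wedge, using dx_i ∧ dx_j = -dx_j ∧ dx_i and dx_i ∧ dx_i = 0. For each pair (i, j) with i < j, the coefficient of dx_i ∧ dx_j in alpha ∧ beta is (alpha_i * beta_j - alpha_j * beta_i). Collecting: alpha ∧ beta = (-9*x) dx ∧ dy + (3*x) dx ∧ dz + (2*y + 6*z) dy ∧ dz.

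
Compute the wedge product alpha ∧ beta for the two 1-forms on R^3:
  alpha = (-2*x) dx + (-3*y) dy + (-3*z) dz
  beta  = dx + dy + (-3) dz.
alpha ∧ beta = (-2*x + 3*y) dx ∧ dy + (6*x + 3*z) dx ∧ dz + (9*y + 3*z) dy ∧ dz

Distribute the wedge, using dx_i ∧ dx_j = -dx_j ∧ dx_i and dx_i ∧ dx_i = 0. For each pair (i, j) with i < j, the coefficient of dx_i ∧ dx_j in alpha ∧ beta is (alpha_i * beta_j - alpha_j * beta_i). Collecting: alpha ∧ beta = (-2*x + 3*y) dx ∧ dy + (6*x + 3*z) dx ∧ dz + (9*y + 3*z) dy ∧ dz.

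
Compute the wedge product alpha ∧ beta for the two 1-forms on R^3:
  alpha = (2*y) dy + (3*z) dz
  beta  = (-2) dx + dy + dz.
alpha ∧ beta = (4*y) dx ∧ dy + (2*y - 3*z) dy ∧ dz + (6*z) dx ∧ dz

Distribute the wedge, using dx_i ∧ dx_j = -dx_j ∧ dx_i and dx_i ∧ dx_i = 0. For each pair (i, j) with i < j, the coefficient of dx_i ∧ dx_j in alpha ∧ beta is (alpha_i * beta_j - alpha_j * beta_i). Collecting: alpha ∧ beta = (4*y) dx ∧ dy + (2*y - 3*z) dy ∧ dz + (6*z) dx ∧ dz.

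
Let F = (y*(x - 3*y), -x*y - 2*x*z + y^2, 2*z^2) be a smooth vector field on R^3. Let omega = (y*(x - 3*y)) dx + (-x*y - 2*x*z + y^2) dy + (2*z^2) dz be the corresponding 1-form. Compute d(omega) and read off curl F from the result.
d(omega) = (2*x) dy ∧ dz + (0) dz ∧ dx + (-x + 5*y - 2*z) dx ∧ dy; curl F = (2*x, 0, -x + 5*y - 2*z)

d omega = sum_{i<j} (∂f_j/∂x_i - ∂f_i/∂x_j) dx_i ∧ dx_j. Under the identification (dy ∧ dz, dz ∧ dx, dx ∧ dy) ↔ (e_x, e_y, e_z), the coefficients are exactly the components of curl F. Compute:
  ∂R/∂y - ∂Q/∂z = (0) - (-2*x) = 2*x
  ∂P/∂z - ∂R/∂x = (0) - (0) = 0
  ∂Q/∂x - ∂P/∂y = (-y - 2*z) - (x - 6*y) = -x + 5*y - 2*z.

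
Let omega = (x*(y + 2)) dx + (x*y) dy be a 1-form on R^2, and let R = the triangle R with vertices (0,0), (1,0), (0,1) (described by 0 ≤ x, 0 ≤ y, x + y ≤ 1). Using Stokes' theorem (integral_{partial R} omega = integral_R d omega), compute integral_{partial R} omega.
integral_(partial R) omega = 0

Stokes: integral_partial_R omega = integral_R d omega with d omega = (∂Q/∂x - ∂P/∂y) dx ∧ dy.
  ∂Q/∂x = y
  ∂P/∂y = x
  integrand = ∂Q/∂x - ∂P/∂y = -x + y.
Integrating over R: integral_0^1 integral_0^{1-x} (-x + y) dy dx = 0.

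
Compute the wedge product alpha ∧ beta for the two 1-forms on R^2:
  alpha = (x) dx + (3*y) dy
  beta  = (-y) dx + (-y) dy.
alpha ∧ beta = (y*(-x + 3*y)) dx ∧ dy

Distribute the wedge, using dx_i ∧ dx_j = -dx_j ∧ dx_i and dx_i ∧ dx_i = 0. For each pair (i, j) with i < j, the coefficient of dx_i ∧ dx_j in alpha ∧ beta is (alpha_i * beta_j - alpha_j * beta_i). Collecting: alpha ∧ beta = (y*(-x + 3*y)) dx ∧ dy.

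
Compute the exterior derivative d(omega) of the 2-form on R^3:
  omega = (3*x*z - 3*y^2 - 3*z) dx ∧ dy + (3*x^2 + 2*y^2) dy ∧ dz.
d(omega) = (9*x - 3) dx ∧ dy ∧ dz

For a 2-form omega = sum_{i<j} g_{ij} dx_i ∧ dx_j, the exterior derivative is
  d(omega) = sum_{i<j} d(g_{ij}) ∧ dx_i ∧ dx_j = sum_{i<j, k} (∂g_{ij}/∂x_k) dx_k ∧ dx_i ∧ dx_j.
Expand each term, using dx_k ∧ dx_i ∧ dx_j = sgn(permutation) dx_{(a)} ∧ dx_{(b)} ∧ dx_{(c)} with (a < b < c) sorted:
  d(3*x*z - 3*y^2 - 3*z) includes (∂/∂z)(3*x*z - 3*y^2 - 3*z) dz = (3*x - 3) dz, which multiplied by dx ∧ dy gives (3*x - 3) dx ∧ dy ∧ dz
  d(3*x^2 + 2*y^2) includes (∂/∂x)(3*x^2 + 2*y^2) dx = (6*x) dx, which multiplied by dy ∧ dz gives (6*x) dx ∧ dy ∧ dz
Collecting like 3-forms: d(omega) = (9*x - 3) dx ∧ dy ∧ dz.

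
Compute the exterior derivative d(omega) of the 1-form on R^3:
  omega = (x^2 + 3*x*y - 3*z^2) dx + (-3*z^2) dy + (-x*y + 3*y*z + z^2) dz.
d(omega) = (-3*x) dx ∧ dy + (-y + 6*z) dx ∧ dz + (-x + 9*z) dy ∧ dz

For a 1-form omega = sum_i f_i dx_i, the exterior derivative is
  d(omega) = sum_{i < j} (∂f_j/∂x_i - ∂f_i/∂x_j) dx_i ∧ dx_j.
  coefficient of dx ∧ dy: ∂f_2/∂x - ∂f_1/∂y = ∂(-3*z^2)/∂x - ∂(x^2 + 3*x*y - 3*z^2)/∂y = -3*x
  coefficient of dx ∧ dz: ∂f_3/∂x - ∂f_1/∂z = ∂(-x*y + 3*y*z + z^2)/∂x - ∂(x^2 + 3*x*y - 3*z^2)/∂z = -y + 6*z
  coefficient of dy ∧ dz: ∂f_3/∂y - ∂f_2/∂z = ∂(-x*y + 3*y*z + z^2)/∂y - ∂(-3*z^2)/∂z = -x + 9*z
Assembling: d(omega) = (-3*x) dx ∧ dy + (-y + 6*z) dx ∧ dz + (-x + 9*z) dy ∧ dz.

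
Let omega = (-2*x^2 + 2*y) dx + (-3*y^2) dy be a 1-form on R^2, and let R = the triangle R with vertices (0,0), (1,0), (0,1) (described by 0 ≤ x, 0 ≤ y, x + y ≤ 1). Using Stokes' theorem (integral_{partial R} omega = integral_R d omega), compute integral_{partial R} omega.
integral_(partial R) omega = -1

Stokes: integral_partial_R omega = integral_R d omega with d omega = (∂Q/∂x - ∂P/∂y) dx ∧ dy.
  ∂Q/∂x = 0
  ∂P/∂y = 2
  integrand = ∂Q/∂x - ∂P/∂y = -2.
Integrating over R: integral_0^1 integral_0^{1-x} (-2) dy dx = -1.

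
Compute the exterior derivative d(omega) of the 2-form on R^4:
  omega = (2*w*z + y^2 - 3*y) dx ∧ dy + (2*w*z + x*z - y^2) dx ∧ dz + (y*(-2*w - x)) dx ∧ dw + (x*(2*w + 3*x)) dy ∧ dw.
d(omega) = (2*w + 2*y) dx ∧ dy ∧ dz + (4*w + 7*x + 2*z) dx ∧ dy ∧ dw + (2*z) dx ∧ dz ∧ dw

For a 2-form omega = sum_{i<j} g_{ij} dx_i ∧ dx_j, the exterior derivative is
  d(omega) = sum_{i<j} d(g_{ij}) ∧ dx_i ∧ dx_j = sum_{i<j, k} (∂g_{ij}/∂x_k) dx_k ∧ dx_i ∧ dx_j.
Expand each term, using dx_k ∧ dx_i ∧ dx_j = sgn(permutation) dx_{(a)} ∧ dx_{(b)} ∧ dx_{(c)} with (a < b < c) sorted:
  d(2*w*z + y^2 - 3*y) includes (∂/∂z)(2*w*z + y^2 - 3*y) dz = (2*w) dz, which multiplied by dx ∧ dy gives (2*w) dx ∧ dy ∧ dz
  d(2*w*z + y^2 - 3*y) includes (∂/∂w)(2*w*z + y^2 - 3*y) dw = (2*z) dw, which multiplied by dx ∧ dy gives (2*z) dx ∧ dy ∧ dw
  d(2*w*z + x*z - y^2) includes (∂/∂y)(2*w*z + x*z - y^2) dy = (-2*y) dy, which multiplied by dx ∧ dz gives (2*y) dx ∧ dy ∧ dz
  d(2*w*z + x*z - y^2) includes (∂/∂w)(2*w*z + x*z - y^2) dw = (2*z) dw, which multiplied by dx ∧ dz gives (2*z) dx ∧ dz ∧ dw
  d(y*(-2*w - x)) includes (∂/∂y)(y*(-2*w - x)) dy = (-2*w - x) dy, which multiplied by dx ∧ dw gives (2*w + x) dx ∧ dy ∧ dw
  d(x*(2*w + 3*x)) includes (∂/∂x)(x*(2*w + 3*x)) dx = (2*w + 6*x) dx, which multiplied by dy ∧ dw gives (2*w + 6*x) dx ∧ dy ∧ dw
Collecting like 3-forms: d(omega) = (2*w + 2*y) dx ∧ dy ∧ dz + (4*w + 7*x + 2*z) dx ∧ dy ∧ dw + (2*z) dx ∧ dz ∧ dw.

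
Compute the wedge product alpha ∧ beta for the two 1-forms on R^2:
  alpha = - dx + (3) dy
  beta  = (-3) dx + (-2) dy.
alpha ∧ beta = (11) dx ∧ dy

Distribute the wedge, using dx_i ∧ dx_j = -dx_j ∧ dx_i and dx_i ∧ dx_i = 0. For each pair (i, j) with i < j, the coefficient of dx_i ∧ dx_j in alpha ∧ beta is (alpha_i * beta_j - alpha_j * beta_i). Collecting: alpha ∧ beta = (11) dx ∧ dy.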